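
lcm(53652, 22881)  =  1555908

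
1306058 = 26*50233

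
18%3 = 0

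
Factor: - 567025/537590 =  - 113405/107518 = - 2^(  -  1)*5^1*37^1*613^1*53759^( - 1 ) 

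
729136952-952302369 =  - 223165417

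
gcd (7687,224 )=1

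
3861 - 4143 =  - 282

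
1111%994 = 117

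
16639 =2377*7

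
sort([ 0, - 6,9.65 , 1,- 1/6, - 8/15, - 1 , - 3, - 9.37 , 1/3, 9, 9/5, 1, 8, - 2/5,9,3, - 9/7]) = [ -9.37, - 6, - 3 , -9/7, - 1, - 8/15, -2/5, -1/6, 0 , 1/3, 1, 1 , 9/5,3, 8, 9, 9, 9.65 ]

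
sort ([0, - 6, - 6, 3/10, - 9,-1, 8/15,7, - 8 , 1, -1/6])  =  [ - 9, - 8,-6, - 6, - 1,  -  1/6, 0,3/10,8/15,1,7] 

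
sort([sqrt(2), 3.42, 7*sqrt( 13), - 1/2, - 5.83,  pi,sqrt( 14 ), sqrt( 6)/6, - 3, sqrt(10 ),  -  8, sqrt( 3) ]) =[ - 8,- 5.83,-3,- 1/2, sqrt( 6) /6,sqrt( 2), sqrt( 3 ), pi, sqrt(10 ) , 3.42 , sqrt(14),7 *sqrt( 13) ] 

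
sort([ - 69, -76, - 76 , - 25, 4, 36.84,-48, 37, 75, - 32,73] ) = [ - 76, - 76,-69, - 48, - 32, - 25, 4 , 36.84, 37,73, 75 ]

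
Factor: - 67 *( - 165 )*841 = 3^1* 5^1*11^1 * 29^2  *  67^1 = 9297255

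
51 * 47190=2406690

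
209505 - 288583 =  - 79078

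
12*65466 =785592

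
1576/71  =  1576/71 = 22.20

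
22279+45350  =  67629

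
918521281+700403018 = 1618924299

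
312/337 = 312/337 = 0.93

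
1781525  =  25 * 71261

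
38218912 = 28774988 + 9443924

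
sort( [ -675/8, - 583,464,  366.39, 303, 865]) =[-583, - 675/8,303, 366.39, 464, 865]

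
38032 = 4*9508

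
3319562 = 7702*431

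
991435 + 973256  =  1964691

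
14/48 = 7/24 = 0.29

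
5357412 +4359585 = 9716997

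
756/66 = 126/11 = 11.45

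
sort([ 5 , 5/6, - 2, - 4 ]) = [ - 4 , - 2, 5/6,5 ] 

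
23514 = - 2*( - 11757)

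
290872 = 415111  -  124239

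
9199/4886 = 9199/4886 = 1.88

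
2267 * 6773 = 15354391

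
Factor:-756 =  - 2^2 * 3^3 * 7^1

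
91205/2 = 45602+1/2 = 45602.50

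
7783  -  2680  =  5103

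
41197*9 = 370773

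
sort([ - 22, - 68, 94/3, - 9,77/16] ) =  [ - 68,- 22,  -  9, 77/16, 94/3 ] 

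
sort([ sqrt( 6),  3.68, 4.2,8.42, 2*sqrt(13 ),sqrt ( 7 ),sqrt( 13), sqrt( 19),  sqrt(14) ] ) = [sqrt( 6), sqrt ( 7), sqrt(13), 3.68,sqrt(14),4.2,sqrt(19 ),2*sqrt( 13 ),8.42 ] 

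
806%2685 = 806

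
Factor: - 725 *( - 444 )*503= 2^2*3^1*5^2*29^1*37^1 *503^1 = 161915700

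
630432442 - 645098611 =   -  14666169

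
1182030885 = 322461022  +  859569863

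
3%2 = 1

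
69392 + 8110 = 77502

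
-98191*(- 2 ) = 196382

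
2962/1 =2962 = 2962.00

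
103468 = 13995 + 89473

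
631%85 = 36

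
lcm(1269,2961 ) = 8883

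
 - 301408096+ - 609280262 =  - 910688358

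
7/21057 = 7/21057 = 0.00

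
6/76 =3/38 = 0.08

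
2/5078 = 1/2539 = 0.00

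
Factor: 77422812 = 2^2 * 3^1* 317^1 * 20353^1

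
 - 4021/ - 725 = 4021/725 = 5.55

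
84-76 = 8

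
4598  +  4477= 9075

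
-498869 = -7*71267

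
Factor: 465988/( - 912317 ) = -2^2*7^( - 1 )*47^( - 2)*59^(- 1 )*97^1*1201^1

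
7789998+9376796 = 17166794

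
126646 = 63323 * 2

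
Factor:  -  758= -2^1*379^1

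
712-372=340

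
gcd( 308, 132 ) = 44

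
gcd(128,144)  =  16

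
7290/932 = 3645/466 = 7.82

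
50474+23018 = 73492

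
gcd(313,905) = 1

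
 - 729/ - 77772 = 243/25924=0.01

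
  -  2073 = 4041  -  6114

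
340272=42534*8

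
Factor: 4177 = 4177^1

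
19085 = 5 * 3817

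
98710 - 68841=29869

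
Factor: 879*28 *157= 3864084=2^2 * 3^1*7^1*157^1*293^1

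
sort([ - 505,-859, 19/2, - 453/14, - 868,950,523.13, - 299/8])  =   [ - 868, - 859,  -  505 , - 299/8,-453/14, 19/2, 523.13, 950]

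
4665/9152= 4665/9152 =0.51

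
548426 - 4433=543993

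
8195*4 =32780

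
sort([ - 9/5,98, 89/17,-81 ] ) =[ - 81, - 9/5,89/17 , 98]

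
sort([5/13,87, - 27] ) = [ - 27 , 5/13,87] 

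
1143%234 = 207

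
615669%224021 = 167627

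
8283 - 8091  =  192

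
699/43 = 699/43 =16.26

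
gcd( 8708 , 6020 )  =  28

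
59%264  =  59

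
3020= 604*5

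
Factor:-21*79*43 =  - 3^1*7^1*43^1*  79^1 = - 71337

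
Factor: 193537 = 103^1*1879^1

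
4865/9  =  4865/9  =  540.56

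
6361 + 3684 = 10045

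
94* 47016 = 4419504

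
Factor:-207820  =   - 2^2*5^1*10391^1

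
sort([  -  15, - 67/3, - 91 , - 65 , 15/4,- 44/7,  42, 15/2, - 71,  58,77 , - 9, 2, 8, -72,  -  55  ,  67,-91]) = [ - 91,  -  91, - 72, - 71,-65, - 55, - 67/3, - 15, - 9, - 44/7, 2,  15/4, 15/2,8, 42,58, 67, 77]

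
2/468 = 1/234 = 0.00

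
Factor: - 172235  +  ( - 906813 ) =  - 2^3 *19^1 * 31^1*229^1= - 1079048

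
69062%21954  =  3200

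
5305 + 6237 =11542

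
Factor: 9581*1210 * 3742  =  43381043420= 2^2*5^1*11^3 * 13^1*67^1*1871^1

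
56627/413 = 137 + 46/413=137.11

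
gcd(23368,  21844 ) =508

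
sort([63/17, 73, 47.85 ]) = [63/17,47.85,73 ] 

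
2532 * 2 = 5064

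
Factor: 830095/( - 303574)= - 2^( - 1)*5^1*7^1*37^1*641^1* 151787^ ( - 1 )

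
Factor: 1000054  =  2^1*11^1 * 131^1*347^1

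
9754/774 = 4877/387 = 12.60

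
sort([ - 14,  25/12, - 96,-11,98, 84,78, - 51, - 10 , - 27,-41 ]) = [ - 96, - 51, - 41,-27,  -  14 , - 11,-10,25/12, 78,84,98 ]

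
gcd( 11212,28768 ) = 4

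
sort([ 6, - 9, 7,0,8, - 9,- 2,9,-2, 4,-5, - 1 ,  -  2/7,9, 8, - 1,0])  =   [ - 9, - 9, - 5,-2, - 2,  -  1, - 1, - 2/7, 0, 0,4,6,  7,8, 8,  9,9]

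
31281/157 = 199 + 38/157 = 199.24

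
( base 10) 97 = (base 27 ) 3g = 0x61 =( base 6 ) 241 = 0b1100001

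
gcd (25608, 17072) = 8536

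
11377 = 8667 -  - 2710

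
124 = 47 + 77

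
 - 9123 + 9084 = - 39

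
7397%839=685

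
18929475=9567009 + 9362466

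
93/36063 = 31/12021 = 0.00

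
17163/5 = 3432+ 3/5 = 3432.60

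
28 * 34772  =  973616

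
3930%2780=1150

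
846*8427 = 7129242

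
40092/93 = 431 + 3/31=431.10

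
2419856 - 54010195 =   -  51590339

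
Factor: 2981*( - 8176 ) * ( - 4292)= 104607439552 = 2^6 * 7^1*11^1*29^1*37^1*73^1*271^1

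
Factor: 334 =2^1*167^1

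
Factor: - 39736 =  - 2^3*4967^1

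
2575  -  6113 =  - 3538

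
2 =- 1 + 3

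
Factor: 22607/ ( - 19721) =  - 41^( - 1)*47^1 = -  47/41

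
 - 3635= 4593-8228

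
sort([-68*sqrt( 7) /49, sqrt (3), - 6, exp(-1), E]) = [ - 6, - 68 * sqrt( 7)/49,exp( - 1 ), sqrt ( 3),E]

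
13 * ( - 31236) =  - 406068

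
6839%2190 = 269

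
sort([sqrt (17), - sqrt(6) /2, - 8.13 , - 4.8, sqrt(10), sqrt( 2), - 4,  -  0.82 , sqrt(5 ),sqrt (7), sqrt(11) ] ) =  [ -8.13,  -  4.8  , - 4, - sqrt(6)/2, - 0.82  ,  sqrt( 2 ),sqrt(5), sqrt(7 ), sqrt(10 ), sqrt(11),sqrt(17)]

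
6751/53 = 127 +20/53 = 127.38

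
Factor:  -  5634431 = - 11^1*19^1*26959^1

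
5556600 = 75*74088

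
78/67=78/67 = 1.16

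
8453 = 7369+1084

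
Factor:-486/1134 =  - 3/7 = - 3^1 * 7^( - 1)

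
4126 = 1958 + 2168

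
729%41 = 32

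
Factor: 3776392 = 2^3*103^1*4583^1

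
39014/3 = 39014/3= 13004.67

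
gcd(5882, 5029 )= 1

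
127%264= 127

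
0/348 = 0 = 0.00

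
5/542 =5/542 = 0.01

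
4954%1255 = 1189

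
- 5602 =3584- 9186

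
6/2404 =3/1202 = 0.00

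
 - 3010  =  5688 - 8698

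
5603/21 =266 + 17/21 = 266.81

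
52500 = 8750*6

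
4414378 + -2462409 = 1951969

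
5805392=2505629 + 3299763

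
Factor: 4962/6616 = 3/4 = 2^(-2 )*3^1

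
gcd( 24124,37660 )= 4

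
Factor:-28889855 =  -5^1*5777971^1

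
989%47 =2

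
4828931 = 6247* 773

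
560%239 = 82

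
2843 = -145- - 2988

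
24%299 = 24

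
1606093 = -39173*( - 41 )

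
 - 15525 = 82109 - 97634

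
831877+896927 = 1728804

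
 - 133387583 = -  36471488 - 96916095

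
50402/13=3877 + 1/13 = 3877.08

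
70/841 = 70/841 = 0.08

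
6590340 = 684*9635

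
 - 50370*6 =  - 302220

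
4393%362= 49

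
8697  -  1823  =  6874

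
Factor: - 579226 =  - 2^1*109^1*2657^1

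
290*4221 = 1224090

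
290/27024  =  145/13512=0.01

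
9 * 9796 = 88164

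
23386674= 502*46587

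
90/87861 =30/29287 = 0.00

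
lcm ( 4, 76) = 76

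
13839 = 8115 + 5724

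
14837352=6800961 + 8036391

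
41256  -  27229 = 14027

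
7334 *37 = 271358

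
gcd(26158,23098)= 2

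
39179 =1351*29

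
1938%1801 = 137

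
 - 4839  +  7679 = 2840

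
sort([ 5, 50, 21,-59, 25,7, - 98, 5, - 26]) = [-98, - 59, - 26, 5,5 , 7, 21, 25, 50] 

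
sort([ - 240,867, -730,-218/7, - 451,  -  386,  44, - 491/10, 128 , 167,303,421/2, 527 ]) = [-730, - 451, - 386,-240, - 491/10, - 218/7, 44,128,167,421/2,303,  527, 867 ]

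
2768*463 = 1281584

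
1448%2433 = 1448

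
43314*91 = 3941574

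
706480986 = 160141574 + 546339412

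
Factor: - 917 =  - 7^1*131^1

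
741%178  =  29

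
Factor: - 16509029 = - 227^1*72727^1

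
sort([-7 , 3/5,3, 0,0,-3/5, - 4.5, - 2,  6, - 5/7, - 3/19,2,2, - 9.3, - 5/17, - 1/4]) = [ - 9.3, - 7,-4.5, - 2, - 5/7, - 3/5,  -  5/17, - 1/4, - 3/19, 0, 0, 3/5, 2,2, 3, 6]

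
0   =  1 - 1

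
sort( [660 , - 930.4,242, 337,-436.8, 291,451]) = [ - 930.4, - 436.8,  242, 291, 337, 451, 660 ] 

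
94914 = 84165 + 10749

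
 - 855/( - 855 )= 1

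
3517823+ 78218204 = 81736027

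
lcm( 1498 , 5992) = 5992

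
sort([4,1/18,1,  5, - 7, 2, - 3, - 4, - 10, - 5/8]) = [ - 10, - 7, - 4, - 3,-5/8,1/18,1  ,  2,4,5 ]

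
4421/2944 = 1 + 1477/2944  =  1.50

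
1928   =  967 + 961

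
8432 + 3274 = 11706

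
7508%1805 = 288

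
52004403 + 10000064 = 62004467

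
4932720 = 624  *7905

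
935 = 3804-2869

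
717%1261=717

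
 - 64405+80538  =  16133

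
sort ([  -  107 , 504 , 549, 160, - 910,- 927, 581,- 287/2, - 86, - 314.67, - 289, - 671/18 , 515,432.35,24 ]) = [ - 927, - 910, - 314.67, - 289, - 287/2 ,-107,- 86 , - 671/18, 24, 160, 432.35, 504,515,549, 581 ] 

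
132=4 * 33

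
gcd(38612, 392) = 196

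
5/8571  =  5/8571 =0.00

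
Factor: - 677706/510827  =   - 2^1*3^1*112951^1*510827^(-1)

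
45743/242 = 189 + 5/242 = 189.02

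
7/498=7/498 = 0.01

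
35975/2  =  17987+1/2 = 17987.50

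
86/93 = 86/93 = 0.92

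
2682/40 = 67 + 1/20 = 67.05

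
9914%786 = 482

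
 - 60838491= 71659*(-849 ) 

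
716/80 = 8 + 19/20=8.95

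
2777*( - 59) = - 163843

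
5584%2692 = 200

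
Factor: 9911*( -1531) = -11^1*17^1*53^1*1531^1= -15173741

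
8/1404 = 2/351= 0.01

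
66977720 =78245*856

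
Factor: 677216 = 2^5*21163^1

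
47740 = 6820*7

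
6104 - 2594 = 3510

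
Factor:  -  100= - 2^2*5^2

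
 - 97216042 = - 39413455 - 57802587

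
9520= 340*28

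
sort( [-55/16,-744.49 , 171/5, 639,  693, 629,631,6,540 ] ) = [ - 744.49, - 55/16, 6, 171/5,540, 629, 631 , 639, 693]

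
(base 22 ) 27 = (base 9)56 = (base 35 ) 1G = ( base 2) 110011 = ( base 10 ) 51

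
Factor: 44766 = 2^1*3^3*829^1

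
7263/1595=4  +  883/1595 = 4.55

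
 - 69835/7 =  - 9977 + 4/7 = -9976.43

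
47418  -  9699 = 37719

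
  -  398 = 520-918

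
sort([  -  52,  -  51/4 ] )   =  [ - 52, - 51/4]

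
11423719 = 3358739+8064980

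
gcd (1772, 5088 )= 4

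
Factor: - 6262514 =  - 2^1*19^1*97^1*1699^1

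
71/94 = 71/94 = 0.76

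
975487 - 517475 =458012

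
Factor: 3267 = 3^3* 11^2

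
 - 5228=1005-6233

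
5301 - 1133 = 4168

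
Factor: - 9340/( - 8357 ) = 2^2*5^1*61^(-1)*137^( - 1)*467^1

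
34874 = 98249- 63375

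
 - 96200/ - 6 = 16033 + 1/3  =  16033.33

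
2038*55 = 112090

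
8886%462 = 108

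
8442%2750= 192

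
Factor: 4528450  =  2^1*5^2*41^1 * 47^2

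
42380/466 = 90 + 220/233 = 90.94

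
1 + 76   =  77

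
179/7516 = 179/7516 = 0.02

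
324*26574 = 8609976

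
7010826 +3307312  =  10318138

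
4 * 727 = 2908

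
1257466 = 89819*14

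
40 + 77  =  117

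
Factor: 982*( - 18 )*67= -1184292 =- 2^2*3^2 * 67^1*491^1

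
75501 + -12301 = 63200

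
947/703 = 947/703 = 1.35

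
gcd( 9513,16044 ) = 21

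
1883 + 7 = 1890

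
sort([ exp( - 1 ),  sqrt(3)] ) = [exp(  -  1 ),sqrt ( 3) ] 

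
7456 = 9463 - 2007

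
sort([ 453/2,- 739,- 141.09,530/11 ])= [ - 739, - 141.09,530/11, 453/2 ] 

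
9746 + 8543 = 18289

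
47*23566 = 1107602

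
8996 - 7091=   1905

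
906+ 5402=6308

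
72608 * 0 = 0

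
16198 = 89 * 182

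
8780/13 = 8780/13 = 675.38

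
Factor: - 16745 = - 5^1*17^1*197^1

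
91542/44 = 2080 + 1/2= 2080.50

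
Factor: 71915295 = 3^1*5^1*4794353^1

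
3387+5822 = 9209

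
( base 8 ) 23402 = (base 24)H82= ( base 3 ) 111200212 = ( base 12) 5942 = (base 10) 9986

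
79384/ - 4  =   - 19846/1 = - 19846.00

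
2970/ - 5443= - 2970/5443 = - 0.55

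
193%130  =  63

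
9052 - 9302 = -250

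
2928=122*24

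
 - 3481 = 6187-9668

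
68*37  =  2516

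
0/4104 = 0 = 0.00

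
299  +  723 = 1022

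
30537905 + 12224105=42762010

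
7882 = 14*563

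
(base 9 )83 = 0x4B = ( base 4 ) 1023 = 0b1001011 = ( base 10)75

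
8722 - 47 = 8675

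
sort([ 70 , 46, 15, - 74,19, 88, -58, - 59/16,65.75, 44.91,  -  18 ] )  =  [ - 74,-58,-18,-59/16,15, 19, 44.91, 46, 65.75, 70,88 ]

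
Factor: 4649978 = 2^1 * 127^1*18307^1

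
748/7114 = 374/3557 = 0.11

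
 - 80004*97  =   - 7760388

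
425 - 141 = 284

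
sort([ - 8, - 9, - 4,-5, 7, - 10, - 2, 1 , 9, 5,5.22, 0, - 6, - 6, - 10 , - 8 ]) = [ - 10, -10,  -  9,  -  8, - 8, - 6, - 6, - 5, - 4, - 2,0, 1, 5, 5.22, 7, 9 ] 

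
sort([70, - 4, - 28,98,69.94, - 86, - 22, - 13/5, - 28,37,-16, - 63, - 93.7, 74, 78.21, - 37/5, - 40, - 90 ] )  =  [ - 93.7, - 90 ,-86, - 63 , - 40, - 28, -28, - 22, - 16 , - 37/5, - 4,  -  13/5, 37,69.94, 70,74,78.21,98]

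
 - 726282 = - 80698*9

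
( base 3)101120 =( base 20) e5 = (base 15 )140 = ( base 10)285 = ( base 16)11d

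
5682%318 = 276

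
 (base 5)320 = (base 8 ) 125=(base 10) 85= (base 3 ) 10011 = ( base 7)151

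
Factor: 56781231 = 3^1*13^1 * 1455929^1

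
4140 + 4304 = 8444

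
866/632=1 + 117/316 = 1.37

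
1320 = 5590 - 4270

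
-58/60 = - 1 + 1/30 =- 0.97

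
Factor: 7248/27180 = 2^2*3^ ( - 1)*5^( - 1) =4/15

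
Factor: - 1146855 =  - 3^1*5^1  *101^1*757^1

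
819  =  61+758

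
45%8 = 5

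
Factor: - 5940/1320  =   - 9/2 = - 2^ ( - 1 )*3^2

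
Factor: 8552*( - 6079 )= - 2^3*1069^1 *6079^1 = -51987608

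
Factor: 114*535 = 2^1*3^1 * 5^1*19^1*107^1 = 60990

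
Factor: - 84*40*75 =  - 252000 = - 2^5* 3^2*5^3*7^1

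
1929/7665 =643/2555   =  0.25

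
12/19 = 12/19 = 0.63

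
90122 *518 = 46683196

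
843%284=275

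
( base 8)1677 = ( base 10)959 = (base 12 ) 67b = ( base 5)12314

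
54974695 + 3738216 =58712911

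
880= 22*40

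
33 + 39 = 72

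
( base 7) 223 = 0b1110011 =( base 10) 115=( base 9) 137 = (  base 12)97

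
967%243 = 238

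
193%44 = 17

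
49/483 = 7/69 = 0.10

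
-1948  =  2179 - 4127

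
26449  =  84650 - 58201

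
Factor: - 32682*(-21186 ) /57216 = 2^(-5 )*3^2*11^1*13^1 *107^1*149^( - 1)*419^1= 57700071/4768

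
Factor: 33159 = 3^1*7^1  *  1579^1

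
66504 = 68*978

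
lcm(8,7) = 56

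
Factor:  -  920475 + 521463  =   - 399012 = - 2^2*3^1*41^1*811^1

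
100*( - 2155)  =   -215500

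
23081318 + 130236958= 153318276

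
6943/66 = 6943/66 = 105.20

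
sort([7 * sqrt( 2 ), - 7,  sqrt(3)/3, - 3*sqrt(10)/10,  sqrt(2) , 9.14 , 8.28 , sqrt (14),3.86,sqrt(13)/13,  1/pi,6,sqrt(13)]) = [ - 7, - 3*sqrt (10)/10,sqrt( 13)/13,1/pi, sqrt(3) /3,sqrt(2),  sqrt( 13 ), sqrt(14),  3.86,  6,8.28,9.14,7*sqrt( 2) ] 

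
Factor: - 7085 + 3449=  - 3636= - 2^2*3^2*101^1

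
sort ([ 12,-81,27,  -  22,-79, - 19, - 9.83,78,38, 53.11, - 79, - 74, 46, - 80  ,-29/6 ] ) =[-81 , - 80, - 79,  -  79,-74, - 22, -19, -9.83, - 29/6,  12, 27 , 38,  46,53.11,78 ] 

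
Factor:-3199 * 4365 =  - 13963635 = - 3^2*5^1 *7^1*97^1 * 457^1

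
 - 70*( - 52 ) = 3640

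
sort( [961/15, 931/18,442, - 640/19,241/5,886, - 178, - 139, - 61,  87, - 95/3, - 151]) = [ - 178, - 151, - 139, - 61 , - 640/19,-95/3,241/5, 931/18,961/15,  87,442,886 ] 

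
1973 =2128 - 155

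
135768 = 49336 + 86432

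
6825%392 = 161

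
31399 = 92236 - 60837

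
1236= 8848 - 7612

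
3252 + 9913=13165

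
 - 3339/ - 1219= 63/23 = 2.74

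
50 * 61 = 3050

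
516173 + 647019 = 1163192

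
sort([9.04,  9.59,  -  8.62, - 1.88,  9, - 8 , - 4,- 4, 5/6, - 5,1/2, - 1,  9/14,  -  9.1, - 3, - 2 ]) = [-9.1, - 8.62, - 8, - 5, - 4, - 4 , - 3,-2 , - 1.88, - 1, 1/2,9/14, 5/6, 9,9.04, 9.59 ] 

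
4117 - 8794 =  - 4677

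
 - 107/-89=1 + 18/89 = 1.20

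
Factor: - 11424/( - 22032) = 2^1 * 3^(-3 )*7^1 = 14/27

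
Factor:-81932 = -2^2 * 20483^1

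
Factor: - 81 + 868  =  787 = 787^1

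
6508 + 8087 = 14595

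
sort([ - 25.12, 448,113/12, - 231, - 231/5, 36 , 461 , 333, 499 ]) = [ - 231 , - 231/5, - 25.12, 113/12,36, 333 , 448, 461,  499]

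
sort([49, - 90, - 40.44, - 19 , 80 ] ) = [ - 90,- 40.44, - 19 , 49, 80 ] 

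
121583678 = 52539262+69044416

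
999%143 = 141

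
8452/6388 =2113/1597 = 1.32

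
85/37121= 85/37121 = 0.00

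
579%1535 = 579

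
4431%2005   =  421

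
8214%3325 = 1564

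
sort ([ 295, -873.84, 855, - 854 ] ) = [ - 873.84 , - 854,295,  855 ]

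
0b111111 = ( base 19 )36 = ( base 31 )21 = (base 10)63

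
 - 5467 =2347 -7814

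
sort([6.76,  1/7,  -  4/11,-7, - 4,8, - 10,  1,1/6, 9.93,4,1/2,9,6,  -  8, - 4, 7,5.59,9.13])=[-10 , - 8, - 7, - 4,  -  4,-4/11,1/7,1/6, 1/2, 1,  4 , 5.59  ,  6,6.76 , 7,8,9,9.13 , 9.93 ] 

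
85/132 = 85/132 = 0.64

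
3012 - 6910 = -3898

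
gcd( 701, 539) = 1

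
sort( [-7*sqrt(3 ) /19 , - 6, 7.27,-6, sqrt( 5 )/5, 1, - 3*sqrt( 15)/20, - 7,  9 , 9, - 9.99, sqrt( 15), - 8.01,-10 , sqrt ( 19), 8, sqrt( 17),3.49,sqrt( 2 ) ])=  [-10,-9.99, - 8.01, - 7, - 6,- 6,-7*sqrt ( 3)/19,-3*sqrt( 15)/20, sqrt( 5) /5, 1,sqrt( 2), 3.49,sqrt( 15 ),sqrt( 17), sqrt( 19 ), 7.27, 8, 9, 9]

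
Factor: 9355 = 5^1*1871^1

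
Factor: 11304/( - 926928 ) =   -  2^( - 1 )*41^( - 1) = - 1/82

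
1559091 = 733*2127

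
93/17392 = 93/17392 =0.01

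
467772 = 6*77962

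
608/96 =19/3  =  6.33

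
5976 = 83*72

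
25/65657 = 25/65657 = 0.00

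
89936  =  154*584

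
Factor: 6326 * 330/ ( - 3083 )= - 2087580/3083 = - 2^2*3^1*5^1*11^1*3083^(  -  1)*3163^1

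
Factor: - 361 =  - 19^2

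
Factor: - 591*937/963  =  - 184589/321 =-3^( - 1)*107^ (  -  1)* 197^1*937^1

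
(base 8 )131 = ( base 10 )89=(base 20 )49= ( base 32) 2P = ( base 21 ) 45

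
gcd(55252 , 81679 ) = 1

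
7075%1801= 1672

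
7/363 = 7/363 = 0.02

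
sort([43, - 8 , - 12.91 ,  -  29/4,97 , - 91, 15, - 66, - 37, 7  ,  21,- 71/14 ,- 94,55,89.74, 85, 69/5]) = [ - 94, - 91,-66,-37,-12.91,  -  8, - 29/4, - 71/14,7, 69/5, 15 , 21, 43, 55, 85,  89.74, 97 ]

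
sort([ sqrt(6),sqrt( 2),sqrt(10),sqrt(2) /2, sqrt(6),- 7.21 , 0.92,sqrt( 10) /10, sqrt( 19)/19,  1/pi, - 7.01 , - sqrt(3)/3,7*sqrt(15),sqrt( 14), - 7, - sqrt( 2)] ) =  [- 7.21,-7.01, - 7, - sqrt( 2), - sqrt( 3) /3,sqrt ( 19 ) /19, sqrt( 10 )/10,1/pi, sqrt(2)/2, 0.92,sqrt( 2 ),sqrt (6) , sqrt (6) , sqrt(10) , sqrt(14) , 7*sqrt(15 )]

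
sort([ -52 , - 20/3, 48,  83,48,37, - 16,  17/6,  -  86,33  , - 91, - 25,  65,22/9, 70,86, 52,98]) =[ - 91, - 86, - 52,  -  25, - 16, - 20/3, 22/9,17/6,33, 37,48,48, 52, 65,70, 83, 86,98]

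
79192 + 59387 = 138579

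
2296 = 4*574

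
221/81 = 221/81 =2.73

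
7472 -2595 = 4877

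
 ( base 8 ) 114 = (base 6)204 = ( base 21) 3d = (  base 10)76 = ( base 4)1030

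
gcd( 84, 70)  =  14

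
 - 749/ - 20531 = 107/2933 = 0.04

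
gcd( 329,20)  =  1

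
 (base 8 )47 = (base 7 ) 54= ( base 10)39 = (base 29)1a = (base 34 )15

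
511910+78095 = 590005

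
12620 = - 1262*( - 10)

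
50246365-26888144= 23358221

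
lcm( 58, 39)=2262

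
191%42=23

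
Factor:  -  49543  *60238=  -  2984371234  =  -  2^1*13^1*  37^1*103^1*30119^1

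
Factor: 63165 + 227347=290512 = 2^4*67^1*271^1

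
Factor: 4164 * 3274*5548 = 75635528928 = 2^5* 3^1*19^1 * 73^1 *347^1*1637^1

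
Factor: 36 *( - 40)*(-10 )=14400 = 2^6*3^2 * 5^2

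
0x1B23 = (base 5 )210242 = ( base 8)15443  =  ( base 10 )6947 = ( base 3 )100112022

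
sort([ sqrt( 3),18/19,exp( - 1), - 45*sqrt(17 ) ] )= [- 45*sqrt(17 ),exp( - 1 ), 18/19,  sqrt( 3 )]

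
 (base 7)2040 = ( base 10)714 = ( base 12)4b6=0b1011001010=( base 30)NO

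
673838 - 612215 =61623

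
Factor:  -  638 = -2^1*11^1*29^1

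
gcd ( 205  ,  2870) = 205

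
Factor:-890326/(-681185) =2^1*5^( - 1)*199^1*2237^1*136237^( - 1 )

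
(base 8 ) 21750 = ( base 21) KHF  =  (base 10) 9192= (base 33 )8ei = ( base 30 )A6C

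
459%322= 137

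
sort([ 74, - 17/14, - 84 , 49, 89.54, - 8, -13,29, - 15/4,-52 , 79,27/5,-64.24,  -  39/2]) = [  -  84, -64.24,-52, -39/2 , -13,  -  8, - 15/4 , - 17/14, 27/5 , 29,49, 74,79,89.54]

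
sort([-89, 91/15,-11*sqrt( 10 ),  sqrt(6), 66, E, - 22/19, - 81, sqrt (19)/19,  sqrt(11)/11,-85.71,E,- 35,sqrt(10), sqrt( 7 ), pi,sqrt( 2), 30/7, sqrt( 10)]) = [ - 89,-85.71,- 81,-35, - 11*sqrt ( 10),  -  22/19,sqrt ( 19)/19 , sqrt(  11)/11, sqrt(2), sqrt( 6),sqrt( 7 ), E,  E, pi,sqrt(10), sqrt( 10 ),30/7, 91/15,66]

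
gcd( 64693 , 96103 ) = 1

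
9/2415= 3/805 = 0.00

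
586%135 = 46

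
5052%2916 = 2136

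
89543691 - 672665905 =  - 583122214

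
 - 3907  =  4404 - 8311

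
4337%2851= 1486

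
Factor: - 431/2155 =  - 5^( - 1)= -1/5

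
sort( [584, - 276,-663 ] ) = [ - 663, - 276,  584]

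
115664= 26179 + 89485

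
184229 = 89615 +94614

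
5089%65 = 19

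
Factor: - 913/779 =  - 11^1*19^( - 1)*41^( - 1)*83^1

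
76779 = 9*8531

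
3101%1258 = 585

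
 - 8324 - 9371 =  -17695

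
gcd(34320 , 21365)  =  5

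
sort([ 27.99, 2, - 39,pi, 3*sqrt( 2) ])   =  [ - 39, 2, pi , 3*sqrt ( 2 ), 27.99 ]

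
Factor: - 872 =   -  2^3*109^1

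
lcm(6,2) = 6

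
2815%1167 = 481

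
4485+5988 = 10473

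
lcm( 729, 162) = 1458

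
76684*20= 1533680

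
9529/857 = 11 + 102/857 = 11.12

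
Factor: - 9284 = -2^2*11^1*211^1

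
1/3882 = 1/3882 = 0.00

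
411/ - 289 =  - 411/289 =-1.42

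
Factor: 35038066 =2^1 * 7^1* 2502719^1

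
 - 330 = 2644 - 2974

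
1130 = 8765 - 7635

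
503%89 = 58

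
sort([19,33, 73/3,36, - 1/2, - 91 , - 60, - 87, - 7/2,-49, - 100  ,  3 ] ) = [ - 100, - 91, - 87, - 60, - 49, - 7/2 ,  -  1/2,3,  19 , 73/3,33,36] 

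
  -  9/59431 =  -  1 + 59422/59431 = -  0.00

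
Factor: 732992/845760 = 3^(-1)*5^( - 1 ) * 13^1 = 13/15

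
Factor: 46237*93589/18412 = 4327274593/18412= 2^( -2 )*31^1*3019^1*4603^( - 1 )*46237^1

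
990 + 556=1546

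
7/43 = 7/43 = 0.16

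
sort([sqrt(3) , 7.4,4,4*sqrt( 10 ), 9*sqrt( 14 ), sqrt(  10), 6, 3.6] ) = [ sqrt(3),  sqrt( 10),3.6, 4,6, 7.4, 4 * sqrt( 10), 9 * sqrt( 14 )]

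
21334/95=224+ 54/95 = 224.57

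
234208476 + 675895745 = 910104221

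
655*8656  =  5669680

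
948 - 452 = 496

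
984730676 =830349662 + 154381014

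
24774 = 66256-41482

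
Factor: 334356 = 2^2*3^1*11^1*17^1*149^1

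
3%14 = 3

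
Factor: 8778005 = 5^1 *67^1*26203^1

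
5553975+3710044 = 9264019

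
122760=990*124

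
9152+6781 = 15933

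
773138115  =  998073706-224935591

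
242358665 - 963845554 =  - 721486889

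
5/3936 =5/3936 = 0.00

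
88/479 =88/479 = 0.18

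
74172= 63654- - 10518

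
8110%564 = 214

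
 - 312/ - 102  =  52/17 = 3.06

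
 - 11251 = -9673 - 1578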